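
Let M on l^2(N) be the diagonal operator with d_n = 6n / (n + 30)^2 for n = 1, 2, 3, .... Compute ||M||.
||M|| = 1/20 (attained at n = 30)

For M diagonal, ||M|| = sup_n |d_n|. Treat f(x) = 6x / (x + 30)^2 for real x > 0. By the quotient rule, f'(x) = 6(30 - x)/(x + 30)^3, which is positive for x < 30 and negative for x > 30. So f has a unique maximum at x = 30, and since 30 is a positive integer, the supremum over n ≥ 1 is attained at n = 30: d_30 = 6·30/(30 + 30)^2 = 6·30/3600 = 1/20. Hence ||M|| = 1/20.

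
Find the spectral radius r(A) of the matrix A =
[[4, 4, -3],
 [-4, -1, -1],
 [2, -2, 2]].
r(A) ≈ 5.1751

The eigenvalues of A are the roots of its characteristic polynomial. With M = A (coefficients from the trace, the sum of principal 2x2 minors, and det A):
  p(λ) = det(λ I - M) = λ^3 - 5λ^2 + 22λ + 22.
No integer candidate from the rational root theorem (±divisors of 22) is a root, so the roots are irrational. The cubic discriminant is Δ = -76120 < 0, so there is one real root and a complex-conjugate pair. p(-1) = -6 and p(0) = 22 have opposite signs, so a root lies in (-1, 0); Newton's method refines it to λ ≈ -0.8214. Dividing out (λ - (-0.8214)) leaves approximately λ^2 - 5.8214λ + 26.782. For λ^2 - 5.8214λ + 26.782 the discriminant is -73.2388. It is negative, so the remaining roots are the complex-conjugate pair λ ≈ 2.9107 ± 4.279i. Their product equals the constant term, so |λ|^2 ≈ 26.782 and |λ| ≈ 5.1751.
Thus the eigenvalues (to 4 decimals) are -0.8214 (modulus 0.8214); 2.9107 ± 4.279i (modulus 5.1751). The spectral radius is the largest modulus: r(A) ≈ 5.1751. (Cross-check: r(A) ≤ ||A||_2 ≈ 7.0775; equality holds whenever A is normal, though it can also hold for some non-normal A.)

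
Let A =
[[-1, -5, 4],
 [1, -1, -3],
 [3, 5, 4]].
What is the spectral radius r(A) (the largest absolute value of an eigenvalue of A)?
r(A) ≈ 5.1046

The eigenvalues of A are the roots of its characteristic polynomial. With M = A (coefficients from the trace, the sum of principal 2x2 minors, and det A):
  p(λ) = det(λ I - M) = λ^3 - 2λ^2 + λ - 86.
No integer candidate from the rational root theorem (±divisors of 86) is a root, so the roots are irrational. The cubic discriminant is Δ = -199348 < 0, so there is one real root and a complex-conjugate pair. p(5) = -6 and p(6) = 64 have opposite signs, so a root lies in (5, 6); Newton's method refines it to λ ≈ 5.1046. Dividing out (λ - (5.1046)) leaves approximately λ^2 + 3.1046λ + 16.8476. For λ^2 + 3.1046λ + 16.8476 the discriminant is -57.752. It is negative, so the remaining roots are the complex-conjugate pair λ ≈ -1.5523 ± 3.7997i. Their product equals the constant term, so |λ|^2 ≈ 16.8476 and |λ| ≈ 4.1046.
Thus the eigenvalues (to 4 decimals) are 5.1046 (modulus 5.1046); -1.5523 ± 3.7997i (modulus 4.1046). The spectral radius is the largest modulus: r(A) ≈ 5.1046. (Cross-check: r(A) ≤ ||A||_2 ≈ 7.7297; equality holds whenever A is normal, though it can also hold for some non-normal A.)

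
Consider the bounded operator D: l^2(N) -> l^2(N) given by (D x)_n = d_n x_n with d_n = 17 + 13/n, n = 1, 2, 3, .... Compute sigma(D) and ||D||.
sigma(D) = {17 + 13/n : n ≥ 1} ∪ {17}; ||D|| = 30

A bounded diagonal operator on l^2 with diagonal entries d_n has spectrum equal to the closure of {d_n : n ≥ 1}: every d_n is an eigenvalue (with eigenvector e_n), so {d_n} ⊂ sigma(D); the spectrum is closed, so its closure is too; and for lambda not in the closure, (D - lambda I) has bounded inverse (the diagonal entries 1/(d_n - lambda) are bounded). For our sequence d_n = 17 + 13/n, n = 1, 2, 3, ...:
  - {d_n} = {17 + 13/n : n ≥ 1}; the only limit point is 17
  - closure = {17 + 13/n : n ≥ 1} ∪ {17}
For the norm: a diagonal operator has ||D|| = sup_n |d_n|. Here d_n = 17 + 13/n is positive and decreasing, so sup_n |d_n| = d_1 = 17 + 13 = 30. So ||D|| = 30.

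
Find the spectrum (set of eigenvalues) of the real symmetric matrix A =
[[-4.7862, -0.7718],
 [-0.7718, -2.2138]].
sigma(A) ≈ {-5, -2}

A is real symmetric, so its spectrum consists of real eigenvalues. Expanding the characteristic polynomial of the displayed matrix gives
  det(λ I - A) = p(λ) = λ^2 + (7)λ + (10).
Solving p(λ) = 0 yields eigenvalues ≈ -5, -2. (A is shown rounded to 4 decimals, so these recover the underlying integer eigenvalues to within that precision.)
Verification: the trace of A = -7 equals the sum of eigenvalues -7, and det(A) ≈ 10.0000 matches the eigenvalue product 10.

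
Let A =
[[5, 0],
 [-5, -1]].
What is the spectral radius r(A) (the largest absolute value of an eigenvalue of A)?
r(A) = 5

The eigenvalues of A are the roots of its characteristic polynomial. With M = A (coefficients from the trace and determinant):
  p(λ) = det(λ I - M) = λ^2 - 4λ - 5.
For λ^2 - 4λ - 5 the discriminant is 36. It is a perfect square (6^2), so the roots are rational: λ = (4 ± 6)/2 = 5, -1.
Thus the eigenvalues (to 4 decimals) are 5 (modulus 5); -1 (modulus 1). The spectral radius is the largest modulus: r(A) = 5. (Cross-check: r(A) ≤ ||A||_2 ≈ 7.1067; equality holds whenever A is normal, though it can also hold for some non-normal A.)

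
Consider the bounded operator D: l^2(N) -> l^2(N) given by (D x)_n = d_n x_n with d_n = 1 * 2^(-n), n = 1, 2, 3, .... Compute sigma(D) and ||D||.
sigma(D) = {1 * 2^(-n) : n ≥ 1} ∪ {0}; ||D|| = 1/2

A bounded diagonal operator on l^2 with diagonal entries d_n has spectrum equal to the closure of {d_n : n ≥ 1}: every d_n is an eigenvalue (with eigenvector e_n), so {d_n} ⊂ sigma(D); the spectrum is closed, so its closure is too; and for lambda not in the closure, (D - lambda I) has bounded inverse (the diagonal entries 1/(d_n - lambda) are bounded). For our sequence d_n = 1 * 2^(-n), n = 1, 2, 3, ...:
  - {d_n} = {1 * 2^(-n) : n ≥ 1}; the only limit point is 0
  - closure = {1 * 2^(-n) : n ≥ 1} ∪ {0}
For the norm: a diagonal operator has ||D|| = sup_n |d_n|. Here d_n = 1 * 2^(-n) is positive and decreasing, so sup_n |d_n| = d_1 = 1/2. So ||D|| = 1/2.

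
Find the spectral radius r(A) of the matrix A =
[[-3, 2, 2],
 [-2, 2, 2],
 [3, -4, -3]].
r(A) ≈ 3.2695

The eigenvalues of A are the roots of its characteristic polynomial. With M = A (coefficients from the trace, the sum of principal 2x2 minors, and det A):
  p(λ) = det(λ I - M) = λ^3 + 4λ^2 + 3λ + 2.
No integer candidate from the rational root theorem (±divisors of 2) is a root, so the roots are irrational. The cubic discriminant is Δ = -152 < 0, so there is one real root and a complex-conjugate pair. p(-4) = -10 and p(-3) = 2 have opposite signs, so a root lies in (-4, -3); Newton's method refines it to λ ≈ -3.2695. Dividing out (λ - (-3.2695)) leaves approximately λ^2 + 0.7305λ + 0.6117. For λ^2 + 0.7305λ + 0.6117 the discriminant is -1.9132. It is negative, so the remaining roots are the complex-conjugate pair λ ≈ -0.3652 ± 0.6916i. Their product equals the constant term, so |λ|^2 ≈ 0.6117 and |λ| ≈ 0.7821.
Thus the eigenvalues (to 4 decimals) are -3.2695 (modulus 3.2695); -0.3652 ± 0.6916i (modulus 0.7821). The spectral radius is the largest modulus: r(A) ≈ 3.2695. (Cross-check: r(A) ≤ ||A||_2 ≈ 7.8709; equality holds whenever A is normal, though it can also hold for some non-normal A.)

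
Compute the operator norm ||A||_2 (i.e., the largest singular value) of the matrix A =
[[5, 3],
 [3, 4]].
||A||_2 = sqrt((59 + sqrt(2997))/2) ≈ 7.5414 (= sqrt(largest eigenvalue of A^T A))

||A||_2 = sigma_max(A) = sqrt(lambda_max(A^T A)). Form the symmetric matrix M = A^T A =
[[34, 27],
 [27, 25]].
Its characteristic polynomial (trace, determinant of M give the coefficients) is
  p(λ) = det(λ I - M) = λ^2 - 59λ + 121.
For λ^2 - 59λ + 121 the discriminant is 2997. It is nonnegative but not a perfect square, so the roots are real and irrational: λ = (59 ± sqrt(2997))/2 ≈ 56.8724, 2.1276.
So the eigenvalues of A^T A are ≈ 2.1276, 56.8724 (all ≥ 0, as they must be for A^T A). The largest is λ_max = (59 + sqrt(2997))/2 ≈ 56.8724, hence ||A||_2 = sqrt(λ_max) = sqrt((59 + sqrt(2997))/2) ≈ 7.5414.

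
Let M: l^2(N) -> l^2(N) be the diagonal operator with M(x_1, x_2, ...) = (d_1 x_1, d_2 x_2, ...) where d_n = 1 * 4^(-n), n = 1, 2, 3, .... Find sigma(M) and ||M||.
sigma(M) = {1 * 4^(-n) : n ≥ 1} ∪ {0}; ||M|| = 1/4

A bounded diagonal operator on l^2 with diagonal entries d_n has spectrum equal to the closure of {d_n : n ≥ 1}: every d_n is an eigenvalue (with eigenvector e_n), so {d_n} ⊂ sigma(M); the spectrum is closed, so its closure is too; and for lambda not in the closure, (M - lambda I) has bounded inverse (the diagonal entries 1/(d_n - lambda) are bounded). For our sequence d_n = 1 * 4^(-n), n = 1, 2, 3, ...:
  - {d_n} = {1 * 4^(-n) : n ≥ 1}; the only limit point is 0
  - closure = {1 * 4^(-n) : n ≥ 1} ∪ {0}
For the norm: a diagonal operator has ||M|| = sup_n |d_n|. Here d_n = 1 * 4^(-n) is positive and decreasing, so sup_n |d_n| = d_1 = 1/4. So ||M|| = 1/4.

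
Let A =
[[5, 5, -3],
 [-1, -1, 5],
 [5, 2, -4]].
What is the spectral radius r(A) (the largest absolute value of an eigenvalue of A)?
r(A) ≈ 4.9366

The eigenvalues of A are the roots of its characteristic polynomial. With M = A (coefficients from the trace, the sum of principal 2x2 minors, and det A):
  p(λ) = det(λ I - M) = λ^3 - 11λ - 66.
No integer candidate from the rational root theorem (±divisors of 66) is a root, so the roots are irrational. The cubic discriminant is Δ = -112288 < 0, so there is one real root and a complex-conjugate pair. p(4) = -46 and p(5) = 4 have opposite signs, so a root lies in (4, 5); Newton's method refines it to λ ≈ 4.9366. Dividing out (λ - (4.9366)) leaves approximately λ^2 + 4.9366λ + 13.3696. For λ^2 + 4.9366λ + 13.3696 the discriminant is -29.1089. It is negative, so the remaining roots are the complex-conjugate pair λ ≈ -2.4683 ± 2.6976i. Their product equals the constant term, so |λ|^2 ≈ 13.3696 and |λ| ≈ 3.6565.
Thus the eigenvalues (to 4 decimals) are 4.9366 (modulus 4.9366); -2.4683 ± 2.6976i (modulus 3.6565). The spectral radius is the largest modulus: r(A) ≈ 4.9366. (Cross-check: r(A) ≤ ||A||_2 ≈ 10.7134; equality holds whenever A is normal, though it can also hold for some non-normal A.)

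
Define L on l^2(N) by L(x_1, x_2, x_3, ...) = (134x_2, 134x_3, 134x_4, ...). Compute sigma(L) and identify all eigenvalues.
sigma(L) = closed disk {z in C : |z| ≤ 134}; sigma_p(L) = open disk {z in C : |z| < 134}

Note L = 134·V where V is the unit left shift (V x)_k = x_{k+1}; so sigma(L) = 134·sigma(V) and ||L|| = 134||V||. ||L x||^2 = 17956sum_{k≥2} |x_k|^2 ≤ 17956||x||^2, with equality on {x : x_1 = 0}, so ||L|| = 134. For any lambda with |lambda| < 134, set r = lambda/134 (|r| < 1); the vector x = (1, r, r^2, ...) is in l^2 and satisfies L x = 134(r, r^2, ...) = lambda x, so lambda is an eigenvalue. On the boundary |lambda| = 134 the geometric series diverges, so no l^2 eigenvector exists, but these lambda lie in the approximate point spectrum. Hence sigma(L) is the closed disk of radius 134 and sigma_p(L) is the open disk.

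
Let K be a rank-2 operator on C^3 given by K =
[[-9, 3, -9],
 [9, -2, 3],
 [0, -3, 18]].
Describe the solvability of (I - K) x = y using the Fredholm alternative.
(I - K) is invertible (det(I - K) = -204 ≠ 0), so for every y in C^3 the equation (I - K) x = y has a unique solution.

K has rank 2 and factors as K = U V^T = u1 v1^T + u2 v2^T with u1 = (0, -1, 3), v1 = (-3, 0, 3), u2 = (-3, 2, 3), v2 = (3, -1, 3) (multiplying out reproduces the displayed K). The nonzero eigenvalues of U V^T coincide with those of the 2 x 2 matrix G = V^T U = [[v1·u1, v1·u2], [v2·u1, v2·u2]] = [[9, 18], [10, -2]], and by the Sylvester determinant identity det(I_3 - U V^T) = det(I_2 - V^T U) = det([[-8, -18], [-10, 3]]) = (-8)(3) - (-18)(-10) = -204. (Direct check: I - K =
[[10, -3, 9],
 [-9, 3, -3],
 [0, 3, -17]]
has determinant -204.) The finite-dimensional Fredholm alternative says: either (I - K) is invertible, or ker(I - K) ≠ {0} and then range(I - K) = ker((I - K)^*)^⊥, with dim ker(I - K) = dim ker((I - K)^*). Since det(I - K) ≠ 0, 1 is not an eigenvalue of K and ker(I - K) = {0}, so we are in the first case: for every y there is a unique x = (I - K)^(-1) y. (Explicitly, by the Woodbury identity, (I - U V^T)^(-1) = I + U (I_2 - G)^(-1) V^T.)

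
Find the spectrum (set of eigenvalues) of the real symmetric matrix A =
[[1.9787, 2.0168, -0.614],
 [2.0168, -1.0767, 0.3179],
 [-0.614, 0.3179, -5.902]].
sigma(A) ≈ {-6, -2, 3}

A is real symmetric, so its spectrum consists of real eigenvalues. Expanding the characteristic polynomial of the displayed matrix gives
  det(λ I - A) = p(λ) = λ^3 + (5)λ^2 + (-12)λ + (-35.9989).
Solving p(λ) = 0 yields eigenvalues ≈ -6, -2, 3. (A is shown rounded to 4 decimals, so these recover the underlying integer eigenvalues to within that precision.)
Verification: the trace of A = -5 equals the sum of eigenvalues -5, and det(A) ≈ 35.9989 matches the eigenvalue product 36.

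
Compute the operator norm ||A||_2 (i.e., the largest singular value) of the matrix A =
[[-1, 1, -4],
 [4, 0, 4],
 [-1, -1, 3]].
||A||_2 ≈ 7.1282 (= sqrt(largest eigenvalue of A^T A))

||A||_2 = sigma_max(A) = sqrt(lambda_max(A^T A)). Form the symmetric matrix M = A^T A =
[[18, 0, 17],
 [0, 2, -7],
 [17, -7, 41]].
Its characteristic polynomial (trace, sum of principal 2x2 minors, determinant of M give the coefficients) is
  p(λ) = det(λ I - M) = λ^3 - 61λ^2 + 518λ - 16.
No integer candidate from the rational root theorem (±divisors of 16) is a root, so the roots are irrational. The cubic discriminant is Δ = 437032804 > 0, so there are three distinct real roots. p(0) = -16 and p(1) = 442 have opposite signs, so a root lies in (0, 1); Newton's method refines it to λ ≈ 0.031. p(10) = 64 and p(11) = -368 have opposite signs, so a root lies in (10, 11); Newton's method refines it to λ ≈ 10.1573. p(50) = -1616 and p(51) = 392 have opposite signs, so a root lies in (50, 51); Newton's method refines it to λ ≈ 50.8117. Check (Vieta): the three roots sum to 61, matching tr M = 61.
So the eigenvalues of A^T A are ≈ 0.031, 10.1573, 50.8117 (all ≥ 0, as they must be for A^T A). The largest is λ_max ≈ 50.8117, hence ||A||_2 = sqrt(λ_max) ≈ 7.1282.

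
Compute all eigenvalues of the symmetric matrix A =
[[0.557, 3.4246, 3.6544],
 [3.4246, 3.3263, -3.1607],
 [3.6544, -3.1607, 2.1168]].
sigma(A) ≈ {-5, 5, 6}

A is real symmetric, so its spectrum consists of real eigenvalues. Expanding the characteristic polynomial of the displayed matrix gives
  det(λ I - A) = p(λ) = λ^3 + (-6)λ^2 + (-25)λ + (150.0011).
Solving p(λ) = 0 yields eigenvalues ≈ -5, 5, 6. (A is shown rounded to 4 decimals, so these recover the underlying integer eigenvalues to within that precision.)
Verification: the trace of A = 6 equals the sum of eigenvalues 6, and det(A) ≈ -150.0011 matches the eigenvalue product -150.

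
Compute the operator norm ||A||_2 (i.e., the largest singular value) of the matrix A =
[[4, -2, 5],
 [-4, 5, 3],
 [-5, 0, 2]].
||A||_2 ≈ 8.6497 (= sqrt(largest eigenvalue of A^T A))

||A||_2 = sigma_max(A) = sqrt(lambda_max(A^T A)). Form the symmetric matrix M = A^T A =
[[57, -28, -2],
 [-28, 29, 5],
 [-2, 5, 38]].
Its characteristic polynomial (trace, sum of principal 2x2 minors, determinant of M give the coefficients) is
  p(λ) = det(λ I - M) = λ^3 - 124λ^2 + 4108λ - 32041.
No integer candidate from the rational root theorem (±divisors of 32041) is a root, so the roots are irrational. The cubic discriminant is Δ = 3885570389 > 0, so there are three distinct real roots. p(11) = -526 and p(12) = 1127 have opposite signs, so a root lies in (11, 12); Newton's method refines it to λ ≈ 11.3067. p(37) = 852 and p(38) = -121 have opposite signs, so a root lies in (37, 38); Newton's method refines it to λ ≈ 37.8769. p(74) = -1849 and p(75) = 434 have opposite signs, so a root lies in (74, 75); Newton's method refines it to λ ≈ 74.8165. Check (Vieta): the three roots sum to 124, matching tr M = 124.
So the eigenvalues of A^T A are ≈ 11.3067, 37.8769, 74.8165 (all ≥ 0, as they must be for A^T A). The largest is λ_max ≈ 74.8165, hence ||A||_2 = sqrt(λ_max) ≈ 8.6497.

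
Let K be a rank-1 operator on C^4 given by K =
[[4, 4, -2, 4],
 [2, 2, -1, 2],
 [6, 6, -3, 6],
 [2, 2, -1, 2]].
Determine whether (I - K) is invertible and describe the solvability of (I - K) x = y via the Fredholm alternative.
(I - K) is invertible (det(I - K) = -4 ≠ 0), so for every y in C^4 the equation (I - K) x = y has a unique solution.

K has rank 1, so it is an outer product K = u v^T: every row of K is a multiple of one row vector. Reading off the entries, u = (2, 1, 3, 1) and v = (2, 2, -1, 2) (row i of K equals u_i·v^T). A rank-one matrix u v^T satisfies K u = u (v·u) and kills the (3)-dimensional subspace v^⊥, so its characteristic polynomial is lambda^3 (lambda - v·u) with v·u = tr K = 5. Hence the eigenvalues of I - K are 1 (multiplicity 3) and 1 - (5) = -4, so det(I - K) = -4. (Direct check: I - K =
[[-3, -4, 2, -4],
 [-2, -1, 1, -2],
 [-6, -6, 4, -6],
 [-2, -2, 1, -1]]
has determinant -4.) The finite-dimensional Fredholm alternative says: either (I - K) is invertible, or ker(I - K) ≠ {0} and then range(I - K) = ker((I - K)^*)^⊥, with dim ker(I - K) = dim ker((I - K)^*). Since det(I - K) ≠ 0, 1 is not an eigenvalue of K and ker(I - K) = {0}, so we are in the first case: for every y there is a unique x = (I - K)^(-1) y. Explicitly, by the Sherman–Morrison formula, (I - u v^T)^(-1) = I + u v^T/(1 - v·u), i.e. (I - K)^(-1) = I + K/(-4).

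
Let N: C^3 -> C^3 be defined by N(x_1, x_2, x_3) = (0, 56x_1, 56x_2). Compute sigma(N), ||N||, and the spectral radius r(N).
sigma(N) = {0}; ||N|| = 56; r(N) = 0. (N is nilpotent with N^3 = 0.)

On C^3, N is a strictly lower-triangular matrix with 56 on the subdiagonal and zeros elsewhere, so its characteristic polynomial is lambda^3 and every eigenvalue is 0: sigma(N) = {0}. For the operator norm, N e_i = 56e_{i+1} for i = 1, ..., 2 and N e_3 = 0, so the singular values of N are 56 (with multiplicity 2) and 0; hence ||N|| = 56. The spectral radius r(N) = max|lambda| = 0. Note ||N|| > r(N) — characteristic of non-normal nilpotent operators. Indeed N^3 = 0.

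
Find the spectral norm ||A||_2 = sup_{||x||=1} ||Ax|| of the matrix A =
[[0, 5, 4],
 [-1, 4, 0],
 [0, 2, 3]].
||A||_2 ≈ 7.9393 (= sqrt(largest eigenvalue of A^T A))

||A||_2 = sigma_max(A) = sqrt(lambda_max(A^T A)). Form the symmetric matrix M = A^T A =
[[1, -4, 0],
 [-4, 45, 26],
 [0, 26, 25]].
Its characteristic polynomial (trace, sum of principal 2x2 minors, determinant of M give the coefficients) is
  p(λ) = det(λ I - M) = λ^3 - 71λ^2 + 503λ - 49.
No integer candidate from the rational root theorem (±divisors of 49) is a root, so the roots are irrational. The cubic discriminant is Δ = 727647744 > 0, so there are three distinct real roots. p(0) = -49 and p(1) = 384 have opposite signs, so a root lies in (0, 1); Newton's method refines it to λ ≈ 0.0988. p(7) = 336 and p(8) = -57 have opposite signs, so a root lies in (7, 8); Newton's method refines it to λ ≈ 7.8689. p(63) = -112 and p(64) = 3471 have opposite signs, so a root lies in (63, 64); Newton's method refines it to λ ≈ 63.0323. Check (Vieta): the three roots sum to 71, matching tr M = 71.
So the eigenvalues of A^T A are ≈ 0.0988, 7.8689, 63.0323 (all ≥ 0, as they must be for A^T A). The largest is λ_max ≈ 63.0323, hence ||A||_2 = sqrt(λ_max) ≈ 7.9393.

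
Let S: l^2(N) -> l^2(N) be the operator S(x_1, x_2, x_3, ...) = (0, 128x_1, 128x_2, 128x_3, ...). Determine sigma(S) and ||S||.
sigma(S) = closed disk {z in C : |z| ≤ 128}; ||S|| = 128

Note S = 128·U where U is the unit right shift (U x)_k = x_{k-1} (with x_0 := 0); so ||S|| = 128||U|| and sigma(S) = 128·sigma(U). ||S x||^2 = sum_{k≥1} |128x_k|^2 = 16384||x||^2, so ||S|| = 128 and sigma(S) ⊂ {|z| ≤ 128}. For any |lambda| < 128, the equation (S - lambda I) x = 0 forces x_1 = 0, then 128x_k = lambda x_{k+1} ⇒ x = 0, so S has no eigenvalues. But (S - lambda I) is not surjective for |lambda| < 128: solving (S - lambda I) x = e_1 would require x_n proportional to (lambda/128)^(-n), which is not in l^2. So every |lambda| < 128 lies in the residual spectrum. The boundary |lambda| = 128 is in the approximate point spectrum (the spectrum is closed). Hence sigma(S) is the closed disk of radius 128.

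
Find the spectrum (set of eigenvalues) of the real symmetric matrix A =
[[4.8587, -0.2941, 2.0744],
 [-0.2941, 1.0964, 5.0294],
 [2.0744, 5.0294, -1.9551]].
sigma(A) ≈ {-6, 4, 6}

A is real symmetric, so its spectrum consists of real eigenvalues. Expanding the characteristic polynomial of the displayed matrix gives
  det(λ I - A) = p(λ) = λ^3 + (-4)λ^2 + (-36)λ + (144).
Solving p(λ) = 0 yields eigenvalues ≈ -6, 4, 6. (A is shown rounded to 4 decimals, so these recover the underlying integer eigenvalues to within that precision.)
Verification: the trace of A = 4 equals the sum of eigenvalues 4, and det(A) ≈ -144.0007 matches the eigenvalue product -144.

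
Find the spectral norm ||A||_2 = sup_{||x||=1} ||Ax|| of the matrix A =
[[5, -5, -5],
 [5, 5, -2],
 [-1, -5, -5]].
||A||_2 ≈ 10.4847 (= sqrt(largest eigenvalue of A^T A))

||A||_2 = sigma_max(A) = sqrt(lambda_max(A^T A)). Form the symmetric matrix M = A^T A =
[[51, 5, -30],
 [5, 75, 40],
 [-30, 40, 54]].
Its characteristic polynomial (trace, sum of principal 2x2 minors, determinant of M give the coefficients) is
  p(λ) = det(λ I - M) = λ^3 - 180λ^2 + 8104λ - 44100.
No integer candidate from the rational root theorem (±divisors of 44100) is a root, so the roots are irrational. The cubic discriminant is Δ = 75606468944 > 0, so there are three distinct real roots. p(6) = -1740 and p(7) = 4151 have opposite signs, so a root lies in (6, 7); Newton's method refines it to λ ≈ 6.2898. p(63) = 2079 and p(64) = -580 have opposite signs, so a root lies in (63, 64); Newton's method refines it to λ ≈ 63.7812. p(109) = -4315 and p(110) = 340 have opposite signs, so a root lies in (109, 110); Newton's method refines it to λ ≈ 109.9291. Check (Vieta): the three roots sum to 180, matching tr M = 180.
So the eigenvalues of A^T A are ≈ 6.2898, 63.7812, 109.9291 (all ≥ 0, as they must be for A^T A). The largest is λ_max ≈ 109.9291, hence ||A||_2 = sqrt(λ_max) ≈ 10.4847.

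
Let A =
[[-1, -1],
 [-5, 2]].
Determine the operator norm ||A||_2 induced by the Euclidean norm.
||A||_2 = sqrt((31 + sqrt(765))/2) ≈ 5.4157 (= sqrt(largest eigenvalue of A^T A))

||A||_2 = sigma_max(A) = sqrt(lambda_max(A^T A)). Form the symmetric matrix M = A^T A =
[[26, -9],
 [-9, 5]].
Its characteristic polynomial (trace, determinant of M give the coefficients) is
  p(λ) = det(λ I - M) = λ^2 - 31λ + 49.
For λ^2 - 31λ + 49 the discriminant is 765. It is nonnegative but not a perfect square, so the roots are real and irrational: λ = (31 ± sqrt(765))/2 ≈ 29.3293, 1.6707.
So the eigenvalues of A^T A are ≈ 1.6707, 29.3293 (all ≥ 0, as they must be for A^T A). The largest is λ_max = (31 + sqrt(765))/2 ≈ 29.3293, hence ||A||_2 = sqrt(λ_max) = sqrt((31 + sqrt(765))/2) ≈ 5.4157.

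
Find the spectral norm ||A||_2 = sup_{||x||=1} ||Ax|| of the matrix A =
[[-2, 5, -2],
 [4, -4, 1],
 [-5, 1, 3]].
||A||_2 ≈ 8.6398 (= sqrt(largest eigenvalue of A^T A))

||A||_2 = sigma_max(A) = sqrt(lambda_max(A^T A)). Form the symmetric matrix M = A^T A =
[[45, -31, -7],
 [-31, 42, -11],
 [-7, -11, 14]].
Its characteristic polynomial (trace, sum of principal 2x2 minors, determinant of M give the coefficients) is
  p(λ) = det(λ I - M) = λ^3 - 101λ^2 + 1977λ - 729.
No integer candidate from the rational root theorem (±divisors of 729) is a root, so the roots are irrational. The cubic discriminant is Δ = 8563711968 > 0, so there are three distinct real roots. p(0) = -729 and p(1) = 1148 have opposite signs, so a root lies in (0, 1); Newton's method refines it to λ ≈ 0.3759. p(25) = 1196 and p(26) = -27 have opposite signs, so a root lies in (25, 26); Newton's method refines it to λ ≈ 25.9783. p(74) = -2283 and p(75) = 1296 have opposite signs, so a root lies in (74, 75); Newton's method refines it to λ ≈ 74.6457. Check (Vieta): the three roots sum to 101, matching tr M = 101.
So the eigenvalues of A^T A are ≈ 0.3759, 25.9783, 74.6457 (all ≥ 0, as they must be for A^T A). The largest is λ_max ≈ 74.6457, hence ||A||_2 = sqrt(λ_max) ≈ 8.6398.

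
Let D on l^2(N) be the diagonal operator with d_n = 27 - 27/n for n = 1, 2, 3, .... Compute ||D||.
||D|| = 27

For a diagonal operator on l^2 with entries d_n, ||D|| = sup_n |d_n|. Here d_1 = 0, d_2 = 27/2, ..., and d_n = 27 - 27/n increases monotonically toward 27. All terms lie in [0, 27), so |d_n| = d_n and the supremum is the limit 27, which is not attained by any individual d_n. Hence ||D|| = 27.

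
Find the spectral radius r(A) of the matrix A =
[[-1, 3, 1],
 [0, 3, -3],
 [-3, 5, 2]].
r(A) ≈ 4.0183

The eigenvalues of A are the roots of its characteristic polynomial. With M = A (coefficients from the trace, the sum of principal 2x2 minors, and det A):
  p(λ) = det(λ I - M) = λ^3 - 4λ^2 + 19λ - 15.
No integer candidate from the rational root theorem (±divisors of 15) is a root, so the roots are irrational. The cubic discriminant is Δ = -11055 < 0, so there is one real root and a complex-conjugate pair. p(0) = -15 and p(1) = 1 have opposite signs, so a root lies in (0, 1); Newton's method refines it to λ ≈ 0.929. Dividing out (λ - (0.929)) leaves approximately λ^2 - 3.071λ + 16.1471. For λ^2 - 3.071λ + 16.1471 the discriminant is -55.1572. It is negative, so the remaining roots are the complex-conjugate pair λ ≈ 1.5355 ± 3.7134i. Their product equals the constant term, so |λ|^2 ≈ 16.1471 and |λ| ≈ 4.0183.
Thus the eigenvalues (to 4 decimals) are 0.929 (modulus 0.929); 1.5355 ± 3.7134i (modulus 4.0183). The spectral radius is the largest modulus: r(A) ≈ 4.0183. (Cross-check: r(A) ≤ ||A||_2 ≈ 7.2136; equality holds whenever A is normal, though it can also hold for some non-normal A.)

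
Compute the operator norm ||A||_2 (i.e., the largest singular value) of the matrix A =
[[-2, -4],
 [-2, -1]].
||A||_2 = sqrt((25 + sqrt(481))/2) ≈ 4.8442 (= sqrt(largest eigenvalue of A^T A))

||A||_2 = sigma_max(A) = sqrt(lambda_max(A^T A)). Form the symmetric matrix M = A^T A =
[[8, 10],
 [10, 17]].
Its characteristic polynomial (trace, determinant of M give the coefficients) is
  p(λ) = det(λ I - M) = λ^2 - 25λ + 36.
For λ^2 - 25λ + 36 the discriminant is 481. It is nonnegative but not a perfect square, so the roots are real and irrational: λ = (25 ± sqrt(481))/2 ≈ 23.4659, 1.5341.
So the eigenvalues of A^T A are ≈ 1.5341, 23.4659 (all ≥ 0, as they must be for A^T A). The largest is λ_max = (25 + sqrt(481))/2 ≈ 23.4659, hence ||A||_2 = sqrt(λ_max) = sqrt((25 + sqrt(481))/2) ≈ 4.8442.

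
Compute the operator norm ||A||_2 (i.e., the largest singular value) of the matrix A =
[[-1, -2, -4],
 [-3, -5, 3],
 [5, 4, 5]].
||A||_2 ≈ 9.5131 (= sqrt(largest eigenvalue of A^T A))

||A||_2 = sigma_max(A) = sqrt(lambda_max(A^T A)). Form the symmetric matrix M = A^T A =
[[35, 37, 20],
 [37, 45, 13],
 [20, 13, 50]].
Its characteristic polynomial (trace, sum of principal 2x2 minors, determinant of M give the coefficients) is
  p(λ) = det(λ I - M) = λ^3 - 130λ^2 + 3637λ - 5625.
No integer candidate from the rational root theorem (±divisors of 5625) is a root, so the roots are irrational. The cubic discriminant is Δ = 28696928313 > 0, so there are three distinct real roots. p(1) = -2117 and p(2) = 1137 have opposite signs, so a root lies in (1, 2); Newton's method refines it to λ ≈ 1.6417. p(37) = 1627 and p(38) = -267 have opposite signs, so a root lies in (37, 38); Newton's method refines it to λ ≈ 37.8601. p(90) = -2295 and p(91) = 2383 have opposite signs, so a root lies in (90, 91); Newton's method refines it to λ ≈ 90.4982. Check (Vieta): the three roots sum to 130, matching tr M = 130.
So the eigenvalues of A^T A are ≈ 1.6417, 37.8601, 90.4982 (all ≥ 0, as they must be for A^T A). The largest is λ_max ≈ 90.4982, hence ||A||_2 = sqrt(λ_max) ≈ 9.5131.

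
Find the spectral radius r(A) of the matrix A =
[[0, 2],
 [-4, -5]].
r(A) = sqrt(8) ≈ 2.8284

The eigenvalues of A are the roots of its characteristic polynomial. With M = A (coefficients from the trace and determinant):
  p(λ) = det(λ I - M) = λ^2 + 5λ + 8.
For λ^2 + 5λ + 8 the discriminant is -7. It is negative, so the roots are the complex-conjugate pair λ = -5/2 ± (sqrt(7)/2) i ≈ -2.5 ± 1.3229i. For a conjugate pair the product of the roots equals the constant term, so |λ|^2 = 8 and |λ| = sqrt(8) ≈ 2.8284.
Thus the eigenvalues (to 4 decimals) are -2.5 ± 1.3229i (modulus 2.8284). The spectral radius is the largest modulus: r(A) = sqrt(8) ≈ 2.8284. (Cross-check: r(A) ≤ ||A||_2 ≈ 6.5977; equality holds whenever A is normal, though it can also hold for some non-normal A.)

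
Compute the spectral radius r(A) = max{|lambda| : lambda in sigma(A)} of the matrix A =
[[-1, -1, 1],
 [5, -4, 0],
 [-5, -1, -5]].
r(A) = 5

The eigenvalues of A are the roots of its characteristic polynomial. With M = A (coefficients from the trace, the sum of principal 2x2 minors, and det A):
  p(λ) = det(λ I - M) = λ^3 + 10λ^2 + 39λ + 70.
By the rational root theorem any rational root is an integer divisor of 70. Testing λ = -5: p(-5) = -125 + 250 - 195 + 70 = 0, so λ = -5 is a root. Dividing out (λ + 5) leaves p(λ) = (λ + 5)(λ^2 + 5λ + 14). For λ^2 + 5λ + 14 the discriminant is -31. It is negative, so the roots are the complex-conjugate pair λ = -5/2 ± (sqrt(31)/2) i ≈ -2.5 ± 2.7839i. For a conjugate pair the product of the roots equals the constant term, so |λ|^2 = 14 and |λ| = sqrt(14) ≈ 3.7417.
Thus the eigenvalues (to 4 decimals) are -2.5 ± 2.7839i (modulus 3.7417); -5 (modulus 5). The spectral radius is the largest modulus: r(A) = 5. (Cross-check: r(A) ≤ ||A||_2 ≈ 8.223; equality holds whenever A is normal, though it can also hold for some non-normal A.)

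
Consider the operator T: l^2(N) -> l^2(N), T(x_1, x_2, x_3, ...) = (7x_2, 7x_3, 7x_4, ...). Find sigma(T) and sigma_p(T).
sigma(T) = closed disk {z in C : |z| ≤ 7}; sigma_p(T) = open disk {z in C : |z| < 7}

Note T = 7·V where V is the unit left shift (V x)_k = x_{k+1}; so sigma(T) = 7·sigma(V) and ||T|| = 7||V||. ||T x||^2 = 49sum_{k≥2} |x_k|^2 ≤ 49||x||^2, with equality on {x : x_1 = 0}, so ||T|| = 7. For any lambda with |lambda| < 7, set r = lambda/7 (|r| < 1); the vector x = (1, r, r^2, ...) is in l^2 and satisfies T x = 7(r, r^2, ...) = lambda x, so lambda is an eigenvalue. On the boundary |lambda| = 7 the geometric series diverges, so no l^2 eigenvector exists, but these lambda lie in the approximate point spectrum. Hence sigma(T) is the closed disk of radius 7 and sigma_p(T) is the open disk.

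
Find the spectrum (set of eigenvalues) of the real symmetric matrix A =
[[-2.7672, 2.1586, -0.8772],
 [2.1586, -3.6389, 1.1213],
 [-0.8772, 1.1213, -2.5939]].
sigma(A) ≈ {-6, -2, -1}

A is real symmetric, so its spectrum consists of real eigenvalues. Expanding the characteristic polynomial of the displayed matrix gives
  det(λ I - A) = p(λ) = λ^3 + (9)λ^2 + (20)λ + (12).
Solving p(λ) = 0 yields eigenvalues ≈ -6, -2, -1. (A is shown rounded to 4 decimals, so these recover the underlying integer eigenvalues to within that precision.)
Verification: the trace of A = -9 equals the sum of eigenvalues -9, and det(A) ≈ -12.0001 matches the eigenvalue product -12.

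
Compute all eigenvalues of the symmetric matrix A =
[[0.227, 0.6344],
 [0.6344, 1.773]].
sigma(A) ≈ {0, 2}

A is real symmetric, so its spectrum consists of real eigenvalues. Expanding the characteristic polynomial of the displayed matrix gives
  det(λ I - A) = p(λ) = λ^2 + (-2)λ + (0).
Solving p(λ) = 0 yields eigenvalues ≈ 0, 2. (A is shown rounded to 4 decimals, so these recover the underlying integer eigenvalues to within that precision.)
Verification: the trace of A = 2 equals the sum of eigenvalues 2, and det(A) ≈ 0.0000 matches the eigenvalue product 0.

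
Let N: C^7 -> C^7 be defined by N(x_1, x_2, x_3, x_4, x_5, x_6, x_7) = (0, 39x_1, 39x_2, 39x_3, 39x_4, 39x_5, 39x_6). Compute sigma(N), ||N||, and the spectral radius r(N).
sigma(N) = {0}; ||N|| = 39; r(N) = 0. (N is nilpotent with N^7 = 0.)

On C^7, N is a strictly lower-triangular matrix with 39 on the subdiagonal and zeros elsewhere, so its characteristic polynomial is lambda^7 and every eigenvalue is 0: sigma(N) = {0}. For the operator norm, N e_i = 39e_{i+1} for i = 1, ..., 6 and N e_7 = 0, so the singular values of N are 39 (with multiplicity 6) and 0; hence ||N|| = 39. The spectral radius r(N) = max|lambda| = 0. Note ||N|| > r(N) — characteristic of non-normal nilpotent operators. Indeed N^7 = 0.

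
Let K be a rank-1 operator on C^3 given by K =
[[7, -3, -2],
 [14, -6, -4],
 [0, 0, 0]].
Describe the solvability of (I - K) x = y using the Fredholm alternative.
(I - K) is singular (det(I - K) = 0, i.e. 1 ∈ sigma(K)). (I - K) x = y is solvable iff y ⊥ ker((I - K)^*) = span{(7, -3, -2)}, i.e. iff 7y_1 - 3y_2 - 2y_3 = 0. When solvable, the solutions are x = y + c·(1, 2, 0), c arbitrary (ker(I - K) = span{(1, 2, 0)}, dimension 1).

K has rank 1, so it is an outer product K = u v^T: every row of K is a multiple of one row vector. Reading off the entries, u = (1, 2, 0) and v = (7, -3, -2) (row i of K equals u_i·v^T). A rank-one matrix u v^T satisfies K u = u (v·u) and kills the (2)-dimensional subspace v^⊥, so its characteristic polynomial is lambda^2 (lambda - v·u) with v·u = tr K = 1. Hence the eigenvalues of I - K are 1 (multiplicity 2) and 1 - (1) = 0, so det(I - K) = 0. (Direct check: I - K =
[[-6, 3, 2],
 [-14, 7, 4],
 [0, 0, 1]]
has determinant 0.) So 1 is an eigenvalue of K and (I - K) is not invertible. The finite-dimensional Fredholm alternative says: either (I - K) is invertible, or ker(I - K) ≠ {0} and then range(I - K) = ker((I - K)^*)^⊥, with dim ker(I - K) = dim ker((I - K)^*). We are in the second case, so we need both kernels. Kernel of I - K: (I - K) u = u - u (v·u) = u - u = 0, so ker(I - K) = span{u} = span{(1, 2, 0)} (it is exactly 1-dimensional because rank(I - K) = 2). Kernel of the adjoint: K is real, so (I - K)^* = I - K^T = I - v u^T, and (I - v u^T) v = v - v (u·v) = 0; hence ker((I - K)^*) = span{v} = span{(7, -3, -2)}. Therefore (I - K) x = y is solvable iff <y, v> = 0, i.e. iff 7y_1 - 3y_2 - 2y_3 = 0. When this holds, K y = u (v·y) = 0, so (I - K) y = y and x = y is a particular solution; the full solution set is the line x = y + c·u = y + c·(1, 2, 0), c ∈ C.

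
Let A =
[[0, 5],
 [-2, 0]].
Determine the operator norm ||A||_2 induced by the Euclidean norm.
||A||_2 = 5 (= sqrt(largest eigenvalue of A^T A))

||A||_2 = sigma_max(A) = sqrt(lambda_max(A^T A)). Form the symmetric matrix M = A^T A =
[[4, 0],
 [0, 25]].
Its characteristic polynomial (trace, determinant of M give the coefficients) is
  p(λ) = det(λ I - M) = λ^2 - 29λ + 100.
For λ^2 - 29λ + 100 the discriminant is 441. It is a perfect square (21^2), so the roots are rational: λ = (29 ± 21)/2 = 25, 4.
So the eigenvalues of A^T A are ≈ 4, 25 (all ≥ 0, as they must be for A^T A). The largest is λ_max = 25, hence ||A||_2 = sqrt(λ_max) = 5.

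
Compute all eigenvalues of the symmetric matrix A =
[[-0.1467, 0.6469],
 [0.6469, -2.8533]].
sigma(A) ≈ {-3, 0}

A is real symmetric, so its spectrum consists of real eigenvalues. Expanding the characteristic polynomial of the displayed matrix gives
  det(λ I - A) = p(λ) = λ^2 + (3)λ + (0).
Solving p(λ) = 0 yields eigenvalues ≈ -3, 0. (A is shown rounded to 4 decimals, so these recover the underlying integer eigenvalues to within that precision.)
Verification: the trace of A = -3 equals the sum of eigenvalues -3, and det(A) ≈ 0.0001 matches the eigenvalue product 0.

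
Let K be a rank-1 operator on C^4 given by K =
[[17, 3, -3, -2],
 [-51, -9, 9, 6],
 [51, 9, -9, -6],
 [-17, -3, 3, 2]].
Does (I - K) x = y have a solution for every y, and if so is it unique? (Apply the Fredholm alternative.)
(I - K) is singular (det(I - K) = 0, i.e. 1 ∈ sigma(K)). (I - K) x = y is solvable iff y ⊥ ker((I - K)^*) = span{(17, 3, -3, -2)}, i.e. iff 17y_1 + 3y_2 - 3y_3 - 2y_4 = 0. When solvable, the solutions are x = y + c·(1, -3, 3, -1), c arbitrary (ker(I - K) = span{(1, -3, 3, -1)}, dimension 1).

K has rank 1, so it is an outer product K = u v^T: every row of K is a multiple of one row vector. Reading off the entries, u = (1, -3, 3, -1) and v = (17, 3, -3, -2) (row i of K equals u_i·v^T). A rank-one matrix u v^T satisfies K u = u (v·u) and kills the (3)-dimensional subspace v^⊥, so its characteristic polynomial is lambda^3 (lambda - v·u) with v·u = tr K = 1. Hence the eigenvalues of I - K are 1 (multiplicity 3) and 1 - (1) = 0, so det(I - K) = 0. (Direct check: I - K =
[[-16, -3, 3, 2],
 [51, 10, -9, -6],
 [-51, -9, 10, 6],
 [17, 3, -3, -1]]
has determinant 0.) So 1 is an eigenvalue of K and (I - K) is not invertible. The finite-dimensional Fredholm alternative says: either (I - K) is invertible, or ker(I - K) ≠ {0} and then range(I - K) = ker((I - K)^*)^⊥, with dim ker(I - K) = dim ker((I - K)^*). We are in the second case, so we need both kernels. Kernel of I - K: (I - K) u = u - u (v·u) = u - u = 0, so ker(I - K) = span{u} = span{(1, -3, 3, -1)} (it is exactly 1-dimensional because rank(I - K) = 3). Kernel of the adjoint: K is real, so (I - K)^* = I - K^T = I - v u^T, and (I - v u^T) v = v - v (u·v) = 0; hence ker((I - K)^*) = span{v} = span{(17, 3, -3, -2)}. Therefore (I - K) x = y is solvable iff <y, v> = 0, i.e. iff 17y_1 + 3y_2 - 3y_3 - 2y_4 = 0. When this holds, K y = u (v·y) = 0, so (I - K) y = y and x = y is a particular solution; the full solution set is the line x = y + c·u = y + c·(1, -3, 3, -1), c ∈ C.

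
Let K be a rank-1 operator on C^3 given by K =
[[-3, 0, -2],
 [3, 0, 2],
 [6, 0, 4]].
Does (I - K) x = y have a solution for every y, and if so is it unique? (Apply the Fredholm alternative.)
(I - K) is singular (det(I - K) = 0, i.e. 1 ∈ sigma(K)). (I - K) x = y is solvable iff y ⊥ ker((I - K)^*) = span{(-3, 0, -2)}, i.e. iff -3y_1 - 2y_3 = 0. When solvable, the solutions are x = y + c·(1, -1, -2), c arbitrary (ker(I - K) = span{(1, -1, -2)}, dimension 1).

K has rank 1, so it is an outer product K = u v^T: every row of K is a multiple of one row vector. Reading off the entries, u = (1, -1, -2) and v = (-3, 0, -2) (row i of K equals u_i·v^T). A rank-one matrix u v^T satisfies K u = u (v·u) and kills the (2)-dimensional subspace v^⊥, so its characteristic polynomial is lambda^2 (lambda - v·u) with v·u = tr K = 1. Hence the eigenvalues of I - K are 1 (multiplicity 2) and 1 - (1) = 0, so det(I - K) = 0. (Direct check: I - K =
[[4, 0, 2],
 [-3, 1, -2],
 [-6, 0, -3]]
has determinant 0.) So 1 is an eigenvalue of K and (I - K) is not invertible. The finite-dimensional Fredholm alternative says: either (I - K) is invertible, or ker(I - K) ≠ {0} and then range(I - K) = ker((I - K)^*)^⊥, with dim ker(I - K) = dim ker((I - K)^*). We are in the second case, so we need both kernels. Kernel of I - K: (I - K) u = u - u (v·u) = u - u = 0, so ker(I - K) = span{u} = span{(1, -1, -2)} (it is exactly 1-dimensional because rank(I - K) = 2). Kernel of the adjoint: K is real, so (I - K)^* = I - K^T = I - v u^T, and (I - v u^T) v = v - v (u·v) = 0; hence ker((I - K)^*) = span{v} = span{(-3, 0, -2)}. Therefore (I - K) x = y is solvable iff <y, v> = 0, i.e. iff -3y_1 - 2y_3 = 0. When this holds, K y = u (v·y) = 0, so (I - K) y = y and x = y is a particular solution; the full solution set is the line x = y + c·u = y + c·(1, -1, -2), c ∈ C.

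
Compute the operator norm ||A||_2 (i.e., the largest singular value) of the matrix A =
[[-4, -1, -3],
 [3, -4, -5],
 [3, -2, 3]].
||A||_2 ≈ 7.2392 (= sqrt(largest eigenvalue of A^T A))

||A||_2 = sigma_max(A) = sqrt(lambda_max(A^T A)). Form the symmetric matrix M = A^T A =
[[34, -14, 6],
 [-14, 21, 17],
 [6, 17, 43]].
Its characteristic polynomial (trace, sum of principal 2x2 minors, determinant of M give the coefficients) is
  p(λ) = det(λ I - M) = λ^3 - 98λ^2 + 2558λ - 8836.
No integer candidate from the rational root theorem (±divisors of 8836) is a root, so the roots are irrational. The cubic discriminant is Δ = 388044000 > 0, so there are three distinct real roots. p(4) = -108 and p(5) = 1629 have opposite signs, so a root lies in (4, 5); Newton's method refines it to λ ≈ 4.0594. p(41) = 225 and p(42) = -184 have opposite signs, so a root lies in (41, 42); Newton's method refines it to λ ≈ 41.534. p(52) = -204 and p(53) = 333 have opposite signs, so a root lies in (52, 53); Newton's method refines it to λ ≈ 52.4066. Check (Vieta): the three roots sum to 98, matching tr M = 98.
So the eigenvalues of A^T A are ≈ 4.0594, 41.534, 52.4066 (all ≥ 0, as they must be for A^T A). The largest is λ_max ≈ 52.4066, hence ||A||_2 = sqrt(λ_max) ≈ 7.2392.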